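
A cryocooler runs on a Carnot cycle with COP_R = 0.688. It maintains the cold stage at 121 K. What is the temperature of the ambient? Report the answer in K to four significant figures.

296.9 K

COP_R = T_C/(T_H − T_C) gives T_H − T_C = T_C/COP.
With T_C = 121.00 K, T_H = 121.00 × (1 + 1/0.688) = 296.87 K.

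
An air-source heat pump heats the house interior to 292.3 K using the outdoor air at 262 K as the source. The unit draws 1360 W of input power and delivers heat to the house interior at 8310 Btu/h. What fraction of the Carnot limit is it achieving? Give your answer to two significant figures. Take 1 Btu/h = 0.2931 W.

Converting, Q̇_H = 8310 Btu/h = 2436 W, so COP_actual = Q̇_H/Ẇ = 2436/1360 = 1.791.
The reservoir spacing is ΔT = 292.3 − 262 = 30.30 K.
COP_Carnot = T_H/ΔT = 292.30/30.30 = 9.647.
η_II = COP_actual/COP_Carnot = 1.791/9.647 = 0.1856.

0.19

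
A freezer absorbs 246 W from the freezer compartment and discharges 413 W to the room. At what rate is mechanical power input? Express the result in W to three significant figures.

167 W

For a cyclic device the first law requires Q̇_H = Q̇_C + Ẇ.
Ẇ = Q̇_H − Q̇_C = 167.0 W.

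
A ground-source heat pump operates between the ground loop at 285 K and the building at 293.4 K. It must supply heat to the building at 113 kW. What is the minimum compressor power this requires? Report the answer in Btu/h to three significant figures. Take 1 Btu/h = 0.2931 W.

The reservoir spacing is ΔT = 293.4 − 285 = 8.400 K.
COP_Carnot = T_H/ΔT = 293.40/8.400 = 34.93.
Ẇ_min = Q̇/COP_Carnot = 113.0/34.93 = 3.235 kW = 11040 Btu/h.

11000 Btu/h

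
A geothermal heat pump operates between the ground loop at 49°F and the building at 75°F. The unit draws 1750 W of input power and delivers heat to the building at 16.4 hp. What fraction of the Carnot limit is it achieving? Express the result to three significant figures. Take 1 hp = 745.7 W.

0.340

Converting, Q̇_H = 16.40 hp = 12230 W, so COP_actual = Q̇_H/Ẇ = 12230/1750 = 6.988.
In absolute terms T_C = 282.59 K and T_H = 297.04 K, so ΔT = 14.44 K.
COP_Carnot = T_H/ΔT = 297.04/14.44 = 20.56.
η_II = COP_actual/COP_Carnot = 6.988/20.56 = 0.3398.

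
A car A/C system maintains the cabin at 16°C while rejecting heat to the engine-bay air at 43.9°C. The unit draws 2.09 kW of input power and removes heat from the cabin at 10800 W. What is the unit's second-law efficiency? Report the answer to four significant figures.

Converting, Q̇_C = 10800 W = 10.80 kW, so COP_actual = Q̇_C/Ẇ = 10.80/2.090 = 5.167.
In absolute terms T_C = 289.15 K and T_H = 317.05 K, so ΔT = 27.90 K.
COP_Carnot = T_C/ΔT = 289.15/27.90 = 10.36.
η_II = COP_actual/COP_Carnot = 5.167/10.36 = 0.4986.

0.4986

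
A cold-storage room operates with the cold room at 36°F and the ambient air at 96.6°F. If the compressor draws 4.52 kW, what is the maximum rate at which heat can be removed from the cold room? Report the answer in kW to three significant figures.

37.0 kW

In absolute terms T_C = 275.37 K and T_H = 309.04 K, so ΔT = 33.67 K.
COP_Carnot = T_C/ΔT = 275.37/33.67 = 8.179.
Q̇_max = COP_Carnot × Ẇ = 8.179 × 4.520 kW = 36.97 kW.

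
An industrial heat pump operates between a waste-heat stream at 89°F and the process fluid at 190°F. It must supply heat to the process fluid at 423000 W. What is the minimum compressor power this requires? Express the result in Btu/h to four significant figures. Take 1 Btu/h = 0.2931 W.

In absolute terms T_C = 304.82 K and T_H = 360.93 K, so ΔT = 56.11 K.
COP_Carnot = T_H/ΔT = 360.93/56.11 = 6.432.
Ẇ_min = Q̇/COP_Carnot = 423000/6.432 = 65760 W = 224400 Btu/h.

224400 Btu/h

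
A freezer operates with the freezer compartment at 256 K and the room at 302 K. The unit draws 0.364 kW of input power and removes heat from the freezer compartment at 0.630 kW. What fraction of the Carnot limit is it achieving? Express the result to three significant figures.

COP_actual = Q̇_C/Ẇ = 0.6300/0.3640 = 1.731.
The reservoir spacing is ΔT = 302 − 256 = 46.00 K.
COP_Carnot = T_C/ΔT = 256.00/46.00 = 5.565.
η_II = COP_actual/COP_Carnot = 1.731/5.565 = 0.3110.

0.311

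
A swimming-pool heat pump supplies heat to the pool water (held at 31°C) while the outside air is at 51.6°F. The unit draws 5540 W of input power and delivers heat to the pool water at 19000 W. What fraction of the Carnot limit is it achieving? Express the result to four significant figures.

COP_actual = Q̇_H/Ẇ = 19000/5540 = 3.430.
In absolute terms T_C = 284.04 K and T_H = 304.15 K, so ΔT = 20.11 K.
COP_Carnot = T_H/ΔT = 304.15/20.11 = 15.12.
η_II = COP_actual/COP_Carnot = 3.430/15.12 = 0.2268.

0.2268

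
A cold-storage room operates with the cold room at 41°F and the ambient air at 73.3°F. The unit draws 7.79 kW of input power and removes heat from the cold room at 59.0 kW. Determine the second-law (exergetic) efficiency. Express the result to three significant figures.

COP_actual = Q̇_C/Ẇ = 59.00/7.790 = 7.574.
In absolute terms T_C = 278.15 K and T_H = 296.09 K, so ΔT = 17.94 K.
COP_Carnot = T_C/ΔT = 278.15/17.94 = 15.50.
η_II = COP_actual/COP_Carnot = 7.574/15.50 = 0.4886.

0.489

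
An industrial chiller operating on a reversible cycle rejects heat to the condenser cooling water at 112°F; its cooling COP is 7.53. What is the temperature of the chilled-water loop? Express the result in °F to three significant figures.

45.0 °F

For a Carnot refrigerator COP_R = T_C/(T_H − T_C), so T_C = COP·T_H/(1 + COP).
With T_H = 317.59 K, T_C = 7.53 × 317.59/8.530 = 280.36 K.
Converting, 280.36 K = 44.98°F.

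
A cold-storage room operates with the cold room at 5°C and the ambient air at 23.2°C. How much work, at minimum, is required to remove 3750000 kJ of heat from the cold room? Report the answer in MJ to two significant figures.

250 MJ

In absolute terms T_C = 278.15 K and T_H = 296.35 K, so ΔT = 18.20 K.
The reversible limit is COP_R = T_C/ΔT = 15.28, so W_min = Q_C/COP = Q_C·ΔT/T_C.
W_min = 3750000 × 18.20/278.15 = 245400 kJ = 245.4 MJ.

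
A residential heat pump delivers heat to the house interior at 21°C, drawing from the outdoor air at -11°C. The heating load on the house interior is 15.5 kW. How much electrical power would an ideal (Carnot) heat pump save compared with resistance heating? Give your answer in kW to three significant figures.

In absolute terms T_C = 262.15 K and T_H = 294.15 K, so ΔT = 32.00 K.
COP_Carnot = T_H/ΔT = 294.15/32.00 = 9.192.
Resistance heating needs Ẇ_res = Q̇_H = 15.50 kW; the reversible heat pump needs only Ẇ_hp = Q̇_H/COP = 1.686 kW.
Saving = 15.50 − 1.686 = 13.81 kW.

13.8 kW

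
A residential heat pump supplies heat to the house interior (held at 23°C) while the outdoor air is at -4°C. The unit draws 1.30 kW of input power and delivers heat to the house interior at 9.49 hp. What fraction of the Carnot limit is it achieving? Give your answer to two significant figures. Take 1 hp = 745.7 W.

Converting, Q̇_H = 9.490 hp = 7.077 kW, so COP_actual = Q̇_H/Ẇ = 7.077/1.300 = 5.444.
In absolute terms T_C = 269.15 K and T_H = 296.15 K, so ΔT = 27.00 K.
COP_Carnot = T_H/ΔT = 296.15/27.00 = 10.97.
η_II = COP_actual/COP_Carnot = 5.444/10.97 = 0.4963.

0.50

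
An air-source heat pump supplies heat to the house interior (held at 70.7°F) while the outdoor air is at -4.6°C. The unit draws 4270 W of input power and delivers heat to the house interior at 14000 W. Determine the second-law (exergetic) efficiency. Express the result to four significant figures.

0.2904

COP_actual = Q̇_H/Ẇ = 14000/4270 = 3.279.
In absolute terms T_C = 268.55 K and T_H = 294.65 K, so ΔT = 26.10 K.
COP_Carnot = T_H/ΔT = 294.65/26.10 = 11.29.
η_II = COP_actual/COP_Carnot = 3.279/11.29 = 0.2904.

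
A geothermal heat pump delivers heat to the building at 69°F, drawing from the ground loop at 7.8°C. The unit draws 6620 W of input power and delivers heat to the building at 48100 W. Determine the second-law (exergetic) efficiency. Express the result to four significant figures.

COP_actual = Q̇_H/Ẇ = 48100/6620 = 7.266.
In absolute terms T_C = 280.95 K and T_H = 293.71 K, so ΔT = 12.76 K.
COP_Carnot = T_H/ΔT = 293.71/12.76 = 23.03.
η_II = COP_actual/COP_Carnot = 7.266/23.03 = 0.3156.

0.3156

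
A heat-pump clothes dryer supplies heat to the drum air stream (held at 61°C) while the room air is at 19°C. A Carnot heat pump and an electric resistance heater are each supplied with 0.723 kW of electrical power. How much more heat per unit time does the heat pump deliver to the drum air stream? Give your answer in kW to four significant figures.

5.029 kW

In absolute terms T_C = 292.15 K and T_H = 334.15 K, so ΔT = 42.00 K.
COP_Carnot = T_H/ΔT = 334.15/42.00 = 7.956.
The heat pump delivers Q̇_H = COP × Ẇ = 5.752 kW; the resistance heater delivers Ẇ = 0.7230 kW.
Extra = (COP − 1)·Ẇ = 5.029 kW.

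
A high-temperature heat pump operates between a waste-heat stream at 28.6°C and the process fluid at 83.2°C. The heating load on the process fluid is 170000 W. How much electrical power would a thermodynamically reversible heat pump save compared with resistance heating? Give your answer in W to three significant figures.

In absolute terms T_C = 301.75 K and T_H = 356.35 K, so ΔT = 54.60 K.
COP_Carnot = T_H/ΔT = 356.35/54.60 = 6.527.
Resistance heating needs Ẇ_res = Q̇_H = 170000 W; the reversible heat pump needs only Ẇ_hp = Q̇_H/COP = 26050 W.
Saving = 170000 − 26050 = 144000 W.

144000 W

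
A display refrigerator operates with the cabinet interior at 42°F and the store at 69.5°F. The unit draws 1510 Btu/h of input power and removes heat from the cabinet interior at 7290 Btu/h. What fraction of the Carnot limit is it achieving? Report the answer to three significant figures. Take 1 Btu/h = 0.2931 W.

COP_actual = Q̇_C/Ẇ = 7290/1510 = 4.828.
In absolute terms T_C = 278.71 K and T_H = 293.98 K, so ΔT = 15.28 K.
COP_Carnot = T_C/ΔT = 278.71/15.28 = 18.24.
η_II = COP_actual/COP_Carnot = 4.828/18.24 = 0.2646.

0.265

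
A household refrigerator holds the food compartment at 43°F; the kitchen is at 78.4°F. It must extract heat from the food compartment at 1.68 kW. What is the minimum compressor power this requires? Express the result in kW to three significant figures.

0.118 kW

In absolute terms T_C = 279.26 K and T_H = 298.93 K, so ΔT = 19.67 K.
COP_Carnot = T_C/ΔT = 279.26/19.67 = 14.20.
Ẇ_min = Q̇/COP_Carnot = 1.680/14.20 = 0.1183 kW.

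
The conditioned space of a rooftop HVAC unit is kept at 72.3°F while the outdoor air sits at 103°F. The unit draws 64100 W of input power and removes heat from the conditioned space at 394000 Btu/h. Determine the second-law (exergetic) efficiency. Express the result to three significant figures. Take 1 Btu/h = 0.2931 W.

0.104

Converting, Q̇_C = 394000 Btu/h = 115500 W, so COP_actual = Q̇_C/Ẇ = 115500/64100 = 1.802.
In absolute terms T_C = 295.54 K and T_H = 312.59 K, so ΔT = 17.06 K.
COP_Carnot = T_C/ΔT = 295.54/17.06 = 17.33.
η_II = COP_actual/COP_Carnot = 1.802/17.33 = 0.1040.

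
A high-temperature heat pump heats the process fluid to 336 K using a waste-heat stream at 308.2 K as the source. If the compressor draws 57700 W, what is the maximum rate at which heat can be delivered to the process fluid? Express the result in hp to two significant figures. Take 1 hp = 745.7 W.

The reservoir spacing is ΔT = 336 − 308.2 = 27.80 K.
COP_Carnot = T_H/ΔT = 336.00/27.80 = 12.09.
Q̇_max = COP_Carnot × Ẇ = 12.09 × 57700 W = 697400 W = 935.2 hp.

940 hp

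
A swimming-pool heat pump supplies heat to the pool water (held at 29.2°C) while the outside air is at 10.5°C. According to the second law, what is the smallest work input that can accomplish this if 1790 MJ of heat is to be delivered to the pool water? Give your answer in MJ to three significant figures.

111 MJ

In absolute terms T_C = 283.65 K and T_H = 302.35 K, so ΔT = 18.70 K.
The reversible limit is COP_HP = T_H/ΔT = 16.17, so W_min = Q_H/COP = Q_H·ΔT/T_H.
W_min = 1790 × 18.70/302.35 = 110.7 MJ.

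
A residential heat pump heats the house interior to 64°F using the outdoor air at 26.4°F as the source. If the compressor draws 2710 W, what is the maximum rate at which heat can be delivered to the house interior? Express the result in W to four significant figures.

37740 W

In absolute terms T_C = 270.04 K and T_H = 290.93 K, so ΔT = 20.89 K.
COP_Carnot = T_H/ΔT = 290.93/20.89 = 13.93.
Q̇_max = COP_Carnot × Ẇ = 13.93 × 2710 W = 37740 W.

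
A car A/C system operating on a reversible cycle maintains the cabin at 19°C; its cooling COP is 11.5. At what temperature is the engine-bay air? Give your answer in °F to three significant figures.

COP_R = T_C/(T_H − T_C) gives T_H − T_C = T_C/COP.
With T_C = 292.15 K, T_H = 292.15 × (1 + 1/11.5) = 317.55 K.
Converting, 317.55 K = 111.93°F.

112 °F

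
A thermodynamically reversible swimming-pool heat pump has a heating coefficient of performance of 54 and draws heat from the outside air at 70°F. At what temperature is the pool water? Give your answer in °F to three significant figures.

80.0 °F

COP_HP = T_H/(T_H − T_C) rearranges to T_H = COP·T_C/(COP − 1).
With T_C = 294.26 K, T_H = 54 × 294.26/53.00 = 299.81 K.
Converting, 299.81 K = 79.99°F.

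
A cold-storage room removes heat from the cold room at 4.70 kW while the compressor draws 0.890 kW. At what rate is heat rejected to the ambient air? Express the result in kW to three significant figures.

For a cyclic device the first law requires Q̇_H = Q̇_C + Ẇ.
Q̇_H = Q̇_C + Ẇ = 5.590 kW.

5.59 kW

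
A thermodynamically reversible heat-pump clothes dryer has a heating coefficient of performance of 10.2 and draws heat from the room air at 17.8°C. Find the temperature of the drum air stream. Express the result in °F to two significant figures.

COP_HP = T_H/(T_H − T_C) rearranges to T_H = COP·T_C/(COP − 1).
With T_C = 290.95 K, T_H = 10.2 × 290.95/9.200 = 322.57 K.
Converting, 322.57 K = 120.97°F.

120 °F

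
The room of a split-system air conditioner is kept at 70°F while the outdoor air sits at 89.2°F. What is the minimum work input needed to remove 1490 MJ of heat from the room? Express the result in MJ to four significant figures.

In absolute terms T_C = 294.26 K and T_H = 304.93 K, so ΔT = 10.67 K.
The reversible limit is COP_R = T_C/ΔT = 27.59, so W_min = Q_C/COP = Q_C·ΔT/T_C.
W_min = 1490 × 10.67/294.26 = 54.01 MJ.

54.01 MJ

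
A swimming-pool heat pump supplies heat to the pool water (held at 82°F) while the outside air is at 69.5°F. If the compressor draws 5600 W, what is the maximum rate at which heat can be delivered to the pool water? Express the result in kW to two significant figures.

In absolute terms T_C = 293.98 K and T_H = 300.93 K, so ΔT = 6.944 K.
COP_Carnot = T_H/ΔT = 300.93/6.944 = 43.33.
Q̇_max = COP_Carnot × Ẇ = 43.33 × 5600 W = 242700 W = 242.7 kW.

240 kW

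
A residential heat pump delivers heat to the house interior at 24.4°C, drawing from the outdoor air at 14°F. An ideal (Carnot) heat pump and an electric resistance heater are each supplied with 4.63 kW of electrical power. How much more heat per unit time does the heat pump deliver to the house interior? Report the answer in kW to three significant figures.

35.4 kW

In absolute terms T_C = 263.15 K and T_H = 297.55 K, so ΔT = 34.40 K.
COP_Carnot = T_H/ΔT = 297.55/34.40 = 8.650.
The heat pump delivers Q̇_H = COP × Ẇ = 40.05 kW; the resistance heater delivers Ẇ = 4.630 kW.
Extra = (COP − 1)·Ẇ = 35.42 kW.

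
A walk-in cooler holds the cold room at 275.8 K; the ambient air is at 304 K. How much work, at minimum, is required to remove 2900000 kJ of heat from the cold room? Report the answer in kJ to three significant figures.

The reservoir spacing is ΔT = 304 − 275.8 = 28.20 K.
The reversible limit is COP_R = T_C/ΔT = 9.780, so W_min = Q_C/COP = Q_C·ΔT/T_C.
W_min = 2900000 × 28.20/275.80 = 296500 kJ.

297000 kJ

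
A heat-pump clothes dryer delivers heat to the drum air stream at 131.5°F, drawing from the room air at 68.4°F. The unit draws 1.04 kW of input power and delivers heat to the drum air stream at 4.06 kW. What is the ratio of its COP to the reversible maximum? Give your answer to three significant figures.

0.417

COP_actual = Q̇_H/Ẇ = 4.060/1.040 = 3.904.
In absolute terms T_C = 293.37 K and T_H = 328.43 K, so ΔT = 35.06 K.
COP_Carnot = T_H/ΔT = 328.43/35.06 = 9.369.
η_II = COP_actual/COP_Carnot = 3.904/9.369 = 0.4167.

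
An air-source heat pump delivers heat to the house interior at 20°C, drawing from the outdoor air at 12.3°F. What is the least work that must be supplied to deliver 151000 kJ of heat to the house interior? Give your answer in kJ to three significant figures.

In absolute terms T_C = 262.21 K and T_H = 293.15 K, so ΔT = 30.94 K.
The reversible limit is COP_HP = T_H/ΔT = 9.473, so W_min = Q_H/COP = Q_H·ΔT/T_H.
W_min = 151000 × 30.94/293.15 = 15940 kJ.

15900 kJ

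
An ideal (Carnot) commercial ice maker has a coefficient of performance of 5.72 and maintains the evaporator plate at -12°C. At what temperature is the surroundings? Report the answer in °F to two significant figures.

93 °F

COP_R = T_C/(T_H − T_C) gives T_H − T_C = T_C/COP.
With T_C = 261.15 K, T_H = 261.15 × (1 + 1/5.72) = 306.81 K.
Converting, 306.81 K = 92.58°F.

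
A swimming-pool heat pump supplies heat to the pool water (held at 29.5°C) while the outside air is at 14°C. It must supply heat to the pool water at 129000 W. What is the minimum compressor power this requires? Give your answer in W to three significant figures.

In absolute terms T_C = 287.15 K and T_H = 302.65 K, so ΔT = 15.50 K.
COP_Carnot = T_H/ΔT = 302.65/15.50 = 19.53.
Ẇ_min = Q̇/COP_Carnot = 129000/19.53 = 6607 W.

6610 W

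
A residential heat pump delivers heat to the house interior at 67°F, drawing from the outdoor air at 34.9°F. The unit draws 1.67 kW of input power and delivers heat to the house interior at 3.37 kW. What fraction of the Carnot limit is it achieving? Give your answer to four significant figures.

0.1230

COP_actual = Q̇_H/Ẇ = 3.370/1.670 = 2.018.
In absolute terms T_C = 274.76 K and T_H = 292.59 K, so ΔT = 17.83 K.
COP_Carnot = T_H/ΔT = 292.59/17.83 = 16.41.
η_II = COP_actual/COP_Carnot = 2.018/16.41 = 0.1230.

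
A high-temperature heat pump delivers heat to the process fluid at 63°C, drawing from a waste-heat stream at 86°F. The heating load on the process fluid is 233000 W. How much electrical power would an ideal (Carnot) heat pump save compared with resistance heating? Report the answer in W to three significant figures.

In absolute terms T_C = 303.15 K and T_H = 336.15 K, so ΔT = 33.00 K.
COP_Carnot = T_H/ΔT = 336.15/33.00 = 10.19.
Resistance heating needs Ẇ_res = Q̇_H = 233000 W; the reversible heat pump needs only Ẇ_hp = Q̇_H/COP = 22870 W.
Saving = 233000 − 22870 = 210100 W.

210000 W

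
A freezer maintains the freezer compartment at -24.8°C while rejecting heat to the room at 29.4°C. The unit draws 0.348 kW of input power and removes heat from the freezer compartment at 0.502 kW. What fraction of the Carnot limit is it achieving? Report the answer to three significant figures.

COP_actual = Q̇_C/Ẇ = 0.5020/0.3480 = 1.443.
In absolute terms T_C = 248.35 K and T_H = 302.55 K, so ΔT = 54.20 K.
COP_Carnot = T_C/ΔT = 248.35/54.20 = 4.582.
η_II = COP_actual/COP_Carnot = 1.443/4.582 = 0.3148.

0.315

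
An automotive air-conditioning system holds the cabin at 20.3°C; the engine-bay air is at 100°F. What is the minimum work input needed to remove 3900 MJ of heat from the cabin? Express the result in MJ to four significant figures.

232.3 MJ

In absolute terms T_C = 293.45 K and T_H = 310.93 K, so ΔT = 17.48 K.
The reversible limit is COP_R = T_C/ΔT = 16.79, so W_min = Q_C/COP = Q_C·ΔT/T_C.
W_min = 3900 × 17.48/293.45 = 232.3 MJ.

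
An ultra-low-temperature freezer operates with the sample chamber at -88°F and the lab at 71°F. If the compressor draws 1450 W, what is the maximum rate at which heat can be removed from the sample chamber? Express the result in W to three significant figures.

3390 W

In absolute terms T_C = 206.48 K and T_H = 294.82 K, so ΔT = 88.33 K.
COP_Carnot = T_C/ΔT = 206.48/88.33 = 2.338.
Q̇_max = COP_Carnot × Ẇ = 2.338 × 1450 W = 3389 W.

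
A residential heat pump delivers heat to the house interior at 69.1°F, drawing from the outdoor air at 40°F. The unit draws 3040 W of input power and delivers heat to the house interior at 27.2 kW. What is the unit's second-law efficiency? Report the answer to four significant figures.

0.4924

Converting, Q̇_H = 27.20 kW = 27200 W, so COP_actual = Q̇_H/Ẇ = 27200/3040 = 8.947.
In absolute terms T_C = 277.59 K and T_H = 293.76 K, so ΔT = 16.17 K.
COP_Carnot = T_H/ΔT = 293.76/16.17 = 18.17.
η_II = COP_actual/COP_Carnot = 8.947/18.17 = 0.4924.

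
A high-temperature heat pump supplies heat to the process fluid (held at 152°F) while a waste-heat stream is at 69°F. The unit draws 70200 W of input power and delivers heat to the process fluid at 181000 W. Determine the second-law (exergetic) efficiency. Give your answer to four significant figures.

0.3499

COP_actual = Q̇_H/Ẇ = 181000/70200 = 2.578.
In absolute terms T_C = 293.71 K and T_H = 339.82 K, so ΔT = 46.11 K.
COP_Carnot = T_H/ΔT = 339.82/46.11 = 7.370.
η_II = COP_actual/COP_Carnot = 2.578/7.370 = 0.3499.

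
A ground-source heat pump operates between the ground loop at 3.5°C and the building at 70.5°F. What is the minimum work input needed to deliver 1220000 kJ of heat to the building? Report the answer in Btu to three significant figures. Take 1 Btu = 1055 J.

70200 Btu

In absolute terms T_C = 276.65 K and T_H = 294.54 K, so ΔT = 17.89 K.
The reversible limit is COP_HP = T_H/ΔT = 16.46, so W_min = Q_H/COP = Q_H·ΔT/T_H.
W_min = 1220000 × 17.89/294.54 = 74100 kJ = 70230 Btu.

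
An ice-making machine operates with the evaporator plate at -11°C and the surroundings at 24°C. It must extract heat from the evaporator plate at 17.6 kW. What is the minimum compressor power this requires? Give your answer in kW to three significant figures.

2.35 kW

In absolute terms T_C = 262.15 K and T_H = 297.15 K, so ΔT = 35.00 K.
COP_Carnot = T_C/ΔT = 262.15/35.00 = 7.490.
Ẇ_min = Q̇/COP_Carnot = 17.60/7.490 = 2.350 kW.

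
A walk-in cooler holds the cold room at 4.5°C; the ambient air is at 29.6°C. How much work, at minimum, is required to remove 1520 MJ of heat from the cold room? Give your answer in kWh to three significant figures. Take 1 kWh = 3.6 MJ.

38.2 kWh

In absolute terms T_C = 277.65 K and T_H = 302.75 K, so ΔT = 25.10 K.
The reversible limit is COP_R = T_C/ΔT = 11.06, so W_min = Q_C/COP = Q_C·ΔT/T_C.
W_min = 1520 × 25.10/277.65 = 137.4 MJ = 38.17 kWh.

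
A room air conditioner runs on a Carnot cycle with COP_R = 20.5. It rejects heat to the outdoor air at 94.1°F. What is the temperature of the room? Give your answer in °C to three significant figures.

For a Carnot refrigerator COP_R = T_C/(T_H − T_C), so T_C = COP·T_H/(1 + COP).
With T_H = 307.65 K, T_C = 20.5 × 307.65/21.50 = 293.34 K.
Converting, 293.34 K = 20.19°C.

20.2 °C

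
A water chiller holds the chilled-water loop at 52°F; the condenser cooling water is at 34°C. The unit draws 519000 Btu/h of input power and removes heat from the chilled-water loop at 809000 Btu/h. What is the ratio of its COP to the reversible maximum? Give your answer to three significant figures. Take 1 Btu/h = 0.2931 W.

COP_actual = Q̇_C/Ẇ = 809000/519000 = 1.559.
In absolute terms T_C = 284.26 K and T_H = 307.15 K, so ΔT = 22.89 K.
COP_Carnot = T_C/ΔT = 284.26/22.89 = 12.42.
η_II = COP_actual/COP_Carnot = 1.559/12.42 = 0.1255.

0.126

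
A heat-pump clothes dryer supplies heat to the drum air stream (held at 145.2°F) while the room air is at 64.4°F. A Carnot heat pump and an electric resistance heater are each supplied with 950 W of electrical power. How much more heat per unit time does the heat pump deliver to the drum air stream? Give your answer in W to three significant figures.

In absolute terms T_C = 291.15 K and T_H = 336.04 K, so ΔT = 44.89 K.
COP_Carnot = T_H/ΔT = 336.04/44.89 = 7.486.
The heat pump delivers Q̇_H = COP × Ẇ = 7112 W; the resistance heater delivers Ẇ = 950.0 W.
Extra = (COP − 1)·Ẇ = 6162 W.

6160 W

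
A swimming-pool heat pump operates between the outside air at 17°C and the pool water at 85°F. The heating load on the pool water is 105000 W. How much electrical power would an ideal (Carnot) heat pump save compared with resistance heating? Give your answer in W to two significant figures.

100000 W

In absolute terms T_C = 290.15 K and T_H = 302.59 K, so ΔT = 12.44 K.
COP_Carnot = T_H/ΔT = 302.59/12.44 = 24.32.
Resistance heating needs Ẇ_res = Q̇_H = 105000 W; the reversible heat pump needs only Ẇ_hp = Q̇_H/COP = 4318 W.
Saving = 105000 − 4318 = 100700 W.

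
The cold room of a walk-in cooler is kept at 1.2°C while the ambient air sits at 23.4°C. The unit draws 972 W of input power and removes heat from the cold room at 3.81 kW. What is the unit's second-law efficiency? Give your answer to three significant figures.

0.317

Converting, Q̇_C = 3.810 kW = 3810 W, so COP_actual = Q̇_C/Ẇ = 3810/972.0 = 3.920.
In absolute terms T_C = 274.35 K and T_H = 296.55 K, so ΔT = 22.20 K.
COP_Carnot = T_C/ΔT = 274.35/22.20 = 12.36.
η_II = COP_actual/COP_Carnot = 3.920/12.36 = 0.3172.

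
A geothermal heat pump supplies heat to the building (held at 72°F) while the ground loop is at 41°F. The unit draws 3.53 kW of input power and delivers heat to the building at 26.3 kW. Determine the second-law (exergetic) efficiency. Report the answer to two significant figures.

COP_actual = Q̇_H/Ẇ = 26.30/3.530 = 7.450.
In absolute terms T_C = 278.15 K and T_H = 295.37 K, so ΔT = 17.22 K.
COP_Carnot = T_H/ΔT = 295.37/17.22 = 17.15.
η_II = COP_actual/COP_Carnot = 7.450/17.15 = 0.4344.

0.43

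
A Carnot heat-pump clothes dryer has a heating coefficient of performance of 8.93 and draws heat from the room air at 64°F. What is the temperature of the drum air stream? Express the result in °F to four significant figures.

COP_HP = T_H/(T_H − T_C) rearranges to T_H = COP·T_C/(COP − 1).
With T_C = 290.93 K, T_H = 8.93 × 290.93/7.930 = 327.61 K.
Converting, 327.61 K = 130.04°F.

130.0 °F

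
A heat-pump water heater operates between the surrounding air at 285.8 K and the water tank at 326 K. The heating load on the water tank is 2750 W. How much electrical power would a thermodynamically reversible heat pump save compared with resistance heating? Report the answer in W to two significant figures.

2400 W

The reservoir spacing is ΔT = 326 − 285.8 = 40.20 K.
COP_Carnot = T_H/ΔT = 326.00/40.20 = 8.109.
Resistance heating needs Ẇ_res = Q̇_H = 2750 W; the reversible heat pump needs only Ẇ_hp = Q̇_H/COP = 339.1 W.
Saving = 2750 − 339.1 = 2411 W.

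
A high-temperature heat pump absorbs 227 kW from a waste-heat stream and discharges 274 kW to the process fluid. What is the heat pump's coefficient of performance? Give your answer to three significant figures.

5.83

The first law gives Q̇_H = Q̇_C + Ẇ, so the three rates are Q̇_C = 227.0, Q̇_H = 274.0, Ẇ = 47.00 kW.
COP_HP = Q̇_H/Ẇ = 274.0/47.00 = 5.830.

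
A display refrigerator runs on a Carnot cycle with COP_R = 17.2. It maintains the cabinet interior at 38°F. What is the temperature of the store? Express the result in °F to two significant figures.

COP_R = T_C/(T_H − T_C) gives T_H − T_C = T_C/COP.
With T_C = 276.48 K, T_H = 276.48 × (1 + 1/17.2) = 292.56 K.
Converting, 292.56 K = 66.93°F.

67 °F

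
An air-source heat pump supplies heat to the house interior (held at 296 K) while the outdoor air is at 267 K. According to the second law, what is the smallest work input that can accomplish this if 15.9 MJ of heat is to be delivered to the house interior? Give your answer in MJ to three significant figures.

1.56 MJ

The reservoir spacing is ΔT = 296 − 267 = 29.00 K.
The reversible limit is COP_HP = T_H/ΔT = 10.21, so W_min = Q_H/COP = Q_H·ΔT/T_H.
W_min = 15.90 × 29.00/296.00 = 1.558 MJ.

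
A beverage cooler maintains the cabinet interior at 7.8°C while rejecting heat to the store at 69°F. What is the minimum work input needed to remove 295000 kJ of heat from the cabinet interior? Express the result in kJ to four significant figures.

In absolute terms T_C = 280.95 K and T_H = 293.71 K, so ΔT = 12.76 K.
The reversible limit is COP_R = T_C/ΔT = 22.03, so W_min = Q_C/COP = Q_C·ΔT/T_C.
W_min = 295000 × 12.76/280.95 = 13390 kJ.

13390 kJ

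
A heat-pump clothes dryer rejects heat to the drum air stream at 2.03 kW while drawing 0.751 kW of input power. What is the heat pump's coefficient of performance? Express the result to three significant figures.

The first law gives Q̇_H = Q̇_C + Ẇ, so the three rates are Q̇_C = 1.279, Q̇_H = 2.030, Ẇ = 0.7510 kW.
COP_HP = Q̇_H/Ẇ = 2.030/0.7510 = 2.703.

2.70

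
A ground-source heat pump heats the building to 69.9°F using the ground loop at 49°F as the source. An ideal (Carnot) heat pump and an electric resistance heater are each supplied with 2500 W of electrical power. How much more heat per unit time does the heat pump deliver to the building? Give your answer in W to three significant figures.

In absolute terms T_C = 282.59 K and T_H = 294.21 K, so ΔT = 11.61 K.
COP_Carnot = T_H/ΔT = 294.21/11.61 = 25.34.
The heat pump delivers Q̇_H = COP × Ẇ = 63350 W; the resistance heater delivers Ẇ = 2500 W.
Extra = (COP − 1)·Ẇ = 60850 W.

60800 W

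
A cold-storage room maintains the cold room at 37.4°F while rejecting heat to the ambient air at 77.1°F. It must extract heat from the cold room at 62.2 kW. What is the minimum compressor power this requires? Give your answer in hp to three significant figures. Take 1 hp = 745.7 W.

In absolute terms T_C = 276.15 K and T_H = 298.21 K, so ΔT = 22.06 K.
COP_Carnot = T_C/ΔT = 276.15/22.06 = 12.52.
Ẇ_min = Q̇/COP_Carnot = 62.20/12.52 = 4.968 kW = 6.662 hp.

6.66 hp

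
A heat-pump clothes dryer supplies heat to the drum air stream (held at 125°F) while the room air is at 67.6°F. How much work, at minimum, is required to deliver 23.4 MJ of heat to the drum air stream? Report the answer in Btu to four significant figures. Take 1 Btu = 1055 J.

In absolute terms T_C = 292.93 K and T_H = 324.82 K, so ΔT = 31.89 K.
The reversible limit is COP_HP = T_H/ΔT = 10.19, so W_min = Q_H/COP = Q_H·ΔT/T_H.
W_min = 23.40 × 31.89/324.82 = 2.297 MJ = 2178 Btu.

2178 Btu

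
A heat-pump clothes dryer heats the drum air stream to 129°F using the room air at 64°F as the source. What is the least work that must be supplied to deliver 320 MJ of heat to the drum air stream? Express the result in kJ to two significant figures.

In absolute terms T_C = 290.93 K and T_H = 327.04 K, so ΔT = 36.11 K.
The reversible limit is COP_HP = T_H/ΔT = 9.056, so W_min = Q_H/COP = Q_H·ΔT/T_H.
W_min = 320.0 × 36.11/327.04 = 35.33 MJ = 35330 kJ.

35000 kJ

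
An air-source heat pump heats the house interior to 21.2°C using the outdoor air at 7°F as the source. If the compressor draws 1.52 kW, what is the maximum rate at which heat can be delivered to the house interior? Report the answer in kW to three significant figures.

12.8 kW

In absolute terms T_C = 259.26 K and T_H = 294.35 K, so ΔT = 35.09 K.
COP_Carnot = T_H/ΔT = 294.35/35.09 = 8.389.
Q̇_max = COP_Carnot × Ẇ = 8.389 × 1.520 kW = 12.75 kW.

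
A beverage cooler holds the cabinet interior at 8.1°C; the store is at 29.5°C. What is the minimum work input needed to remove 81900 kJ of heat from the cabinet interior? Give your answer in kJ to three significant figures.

6230 kJ

In absolute terms T_C = 281.25 K and T_H = 302.65 K, so ΔT = 21.40 K.
The reversible limit is COP_R = T_C/ΔT = 13.14, so W_min = Q_C/COP = Q_C·ΔT/T_C.
W_min = 81900 × 21.40/281.25 = 6232 kJ.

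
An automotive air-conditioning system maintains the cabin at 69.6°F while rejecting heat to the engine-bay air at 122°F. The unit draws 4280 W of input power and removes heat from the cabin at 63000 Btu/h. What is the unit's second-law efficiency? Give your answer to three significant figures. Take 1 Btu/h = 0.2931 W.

Converting, Q̇_C = 63000 Btu/h = 18470 W, so COP_actual = Q̇_C/Ẇ = 18470/4280 = 4.314.
In absolute terms T_C = 294.04 K and T_H = 323.15 K, so ΔT = 29.11 K.
COP_Carnot = T_C/ΔT = 294.04/29.11 = 10.10.
η_II = COP_actual/COP_Carnot = 4.314/10.10 = 0.4271.

0.427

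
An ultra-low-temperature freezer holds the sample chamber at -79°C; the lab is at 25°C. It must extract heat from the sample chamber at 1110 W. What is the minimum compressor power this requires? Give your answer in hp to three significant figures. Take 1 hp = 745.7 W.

0.797 hp

In absolute terms T_C = 194.15 K and T_H = 298.15 K, so ΔT = 104.0 K.
COP_Carnot = T_C/ΔT = 194.15/104.0 = 1.867.
Ẇ_min = Q̇/COP_Carnot = 1110/1.867 = 594.6 W = 0.7974 hp.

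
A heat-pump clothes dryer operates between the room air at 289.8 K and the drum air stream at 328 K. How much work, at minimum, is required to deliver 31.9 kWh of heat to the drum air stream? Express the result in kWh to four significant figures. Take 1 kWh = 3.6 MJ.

The reservoir spacing is ΔT = 328 − 289.8 = 38.20 K.
The reversible limit is COP_HP = T_H/ΔT = 8.586, so W_min = Q_H/COP = Q_H·ΔT/T_H.
W_min = 31.90 × 38.20/328.00 = 3.715 kWh.

3.715 kWh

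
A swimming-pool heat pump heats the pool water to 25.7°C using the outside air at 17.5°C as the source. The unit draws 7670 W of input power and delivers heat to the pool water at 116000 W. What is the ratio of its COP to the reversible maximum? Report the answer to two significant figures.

COP_actual = Q̇_H/Ẇ = 116000/7670 = 15.12.
In absolute terms T_C = 290.65 K and T_H = 298.85 K, so ΔT = 8.200 K.
COP_Carnot = T_H/ΔT = 298.85/8.200 = 36.45.
η_II = COP_actual/COP_Carnot = 15.12/36.45 = 0.4150.

0.41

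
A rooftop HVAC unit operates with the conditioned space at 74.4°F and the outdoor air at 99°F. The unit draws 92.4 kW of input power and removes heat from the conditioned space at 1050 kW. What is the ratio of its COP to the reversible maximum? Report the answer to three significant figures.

0.523

COP_actual = Q̇_C/Ẇ = 1050/92.40 = 11.36.
In absolute terms T_C = 296.71 K and T_H = 310.37 K, so ΔT = 13.67 K.
COP_Carnot = T_C/ΔT = 296.71/13.67 = 21.71.
η_II = COP_actual/COP_Carnot = 11.36/21.71 = 0.5234.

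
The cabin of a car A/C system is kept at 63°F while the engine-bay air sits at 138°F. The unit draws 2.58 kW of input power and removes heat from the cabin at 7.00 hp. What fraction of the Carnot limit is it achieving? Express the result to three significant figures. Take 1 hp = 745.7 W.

Converting, Q̇_C = 7.000 hp = 5.220 kW, so COP_actual = Q̇_C/Ẇ = 5.220/2.580 = 2.023.
In absolute terms T_C = 290.37 K and T_H = 332.04 K, so ΔT = 41.67 K.
COP_Carnot = T_C/ΔT = 290.37/41.67 = 6.969.
η_II = COP_actual/COP_Carnot = 2.023/6.969 = 0.2903.

0.290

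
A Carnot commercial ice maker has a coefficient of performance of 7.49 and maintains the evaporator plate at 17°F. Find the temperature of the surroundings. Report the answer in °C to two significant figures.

27 °C

COP_R = T_C/(T_H − T_C) gives T_H − T_C = T_C/COP.
With T_C = 264.82 K, T_H = 264.82 × (1 + 1/7.49) = 300.17 K.
Converting, 300.17 K = 27.02°C.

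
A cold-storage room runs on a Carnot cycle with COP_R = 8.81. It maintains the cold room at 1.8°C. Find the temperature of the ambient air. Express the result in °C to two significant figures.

COP_R = T_C/(T_H − T_C) gives T_H − T_C = T_C/COP.
With T_C = 274.95 K, T_H = 274.95 × (1 + 1/8.81) = 306.16 K.
Converting, 306.16 K = 33.01°C.

33 °C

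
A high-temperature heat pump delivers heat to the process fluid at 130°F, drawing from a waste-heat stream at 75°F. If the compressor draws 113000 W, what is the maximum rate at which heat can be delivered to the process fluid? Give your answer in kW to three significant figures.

1210 kW

In absolute terms T_C = 297.04 K and T_H = 327.59 K, so ΔT = 30.56 K.
COP_Carnot = T_H/ΔT = 327.59/30.56 = 10.72.
Q̇_max = COP_Carnot × Ẇ = 10.72 × 113000 W = 1212000 W = 1212 kW.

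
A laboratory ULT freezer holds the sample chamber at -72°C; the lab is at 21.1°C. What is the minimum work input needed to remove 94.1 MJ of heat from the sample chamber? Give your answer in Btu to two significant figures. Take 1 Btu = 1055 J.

In absolute terms T_C = 201.15 K and T_H = 294.25 K, so ΔT = 93.10 K.
The reversible limit is COP_R = T_C/ΔT = 2.161, so W_min = Q_C/COP = Q_C·ΔT/T_C.
W_min = 94.10 × 93.10/201.15 = 43.55 MJ = 41280 Btu.

41000 Btu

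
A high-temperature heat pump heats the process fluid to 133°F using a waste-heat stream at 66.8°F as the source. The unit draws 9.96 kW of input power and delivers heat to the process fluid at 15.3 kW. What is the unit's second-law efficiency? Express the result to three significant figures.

COP_actual = Q̇_H/Ẇ = 15.30/9.960 = 1.536.
In absolute terms T_C = 292.48 K and T_H = 329.26 K, so ΔT = 36.78 K.
COP_Carnot = T_H/ΔT = 329.26/36.78 = 8.953.
η_II = COP_actual/COP_Carnot = 1.536/8.953 = 0.1716.

0.172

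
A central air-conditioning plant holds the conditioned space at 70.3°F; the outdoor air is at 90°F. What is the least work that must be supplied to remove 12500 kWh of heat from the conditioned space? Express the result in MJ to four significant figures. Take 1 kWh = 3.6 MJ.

In absolute terms T_C = 294.43 K and T_H = 305.37 K, so ΔT = 10.94 K.
The reversible limit is COP_R = T_C/ΔT = 26.90, so W_min = Q_C/COP = Q_C·ΔT/T_C.
W_min = 12500 × 10.94/294.43 = 464.6 kWh = 1673 MJ.

1673 MJ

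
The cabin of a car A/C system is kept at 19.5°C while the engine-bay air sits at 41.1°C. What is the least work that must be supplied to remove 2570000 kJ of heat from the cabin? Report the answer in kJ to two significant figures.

190000 kJ

In absolute terms T_C = 292.65 K and T_H = 314.25 K, so ΔT = 21.60 K.
The reversible limit is COP_R = T_C/ΔT = 13.55, so W_min = Q_C/COP = Q_C·ΔT/T_C.
W_min = 2570000 × 21.60/292.65 = 189700 kJ.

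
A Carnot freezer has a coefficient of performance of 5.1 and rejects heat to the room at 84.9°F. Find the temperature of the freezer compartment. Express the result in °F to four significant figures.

For a Carnot refrigerator COP_R = T_C/(T_H − T_C), so T_C = COP·T_H/(1 + COP).
With T_H = 302.54 K, T_C = 5.1 × 302.54/6.100 = 252.94 K.
Converting, 252.94 K = -4.37°F.

-4.374 °F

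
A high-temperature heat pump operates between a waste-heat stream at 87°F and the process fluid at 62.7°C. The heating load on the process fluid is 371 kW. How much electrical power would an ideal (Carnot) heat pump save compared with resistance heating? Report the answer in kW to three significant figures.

In absolute terms T_C = 303.71 K and T_H = 335.85 K, so ΔT = 32.14 K.
COP_Carnot = T_H/ΔT = 335.85/32.14 = 10.45.
Resistance heating needs Ẇ_res = Q̇_H = 371.0 kW; the reversible heat pump needs only Ẇ_hp = Q̇_H/COP = 35.51 kW.
Saving = 371.0 − 35.51 = 335.5 kW.

335 kW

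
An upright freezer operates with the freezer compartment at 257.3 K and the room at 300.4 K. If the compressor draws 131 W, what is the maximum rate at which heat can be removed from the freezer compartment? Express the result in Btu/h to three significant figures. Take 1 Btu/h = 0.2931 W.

2670 Btu/h

The reservoir spacing is ΔT = 300.4 − 257.3 = 43.10 K.
COP_Carnot = T_C/ΔT = 257.30/43.10 = 5.970.
Q̇_max = COP_Carnot × Ẇ = 5.970 × 131.0 W = 782.0 W = 2668 Btu/h.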